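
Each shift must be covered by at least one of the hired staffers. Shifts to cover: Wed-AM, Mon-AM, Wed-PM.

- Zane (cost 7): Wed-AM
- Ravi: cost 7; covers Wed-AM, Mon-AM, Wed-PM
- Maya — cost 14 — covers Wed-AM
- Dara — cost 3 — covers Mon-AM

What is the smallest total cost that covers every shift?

7

Ravi alone covers Wed-AM, Mon-AM, Wed-PM — every shift.
Total cost: 7.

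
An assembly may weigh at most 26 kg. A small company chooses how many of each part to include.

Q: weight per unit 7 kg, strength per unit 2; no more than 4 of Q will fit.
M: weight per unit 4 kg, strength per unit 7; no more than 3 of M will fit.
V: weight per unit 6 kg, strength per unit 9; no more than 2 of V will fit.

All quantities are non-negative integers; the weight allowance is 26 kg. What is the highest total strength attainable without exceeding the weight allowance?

39

M has the best ratio (7/4); taking only M gives at most 3×7 = 21 (stopped by the supply cap of 3).
Mixing does better — 3×M and 2×V: weight 24 ≤ 26, strength 3·7 + 2·9 = 39.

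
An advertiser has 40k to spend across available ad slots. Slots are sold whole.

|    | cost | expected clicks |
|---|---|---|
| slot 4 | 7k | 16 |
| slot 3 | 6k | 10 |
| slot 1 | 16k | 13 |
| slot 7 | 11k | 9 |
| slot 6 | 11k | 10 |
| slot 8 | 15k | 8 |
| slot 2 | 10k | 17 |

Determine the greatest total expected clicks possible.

This is a 0-1 knapsack instance.
Allowing fractional choices, the relaxed optimum would be about 57.9, but ad slots are indivisible.
slot 4 + slot 3 + slot 1 + slot 2: cost 7 + 6 + 16 + 10 = 39 ≤ 40, expected clicks 16 + 10 + 13 + 17 = 56.
slot 4 + slot 3 + slot 7 + slot 2: cost 7 + 6 + 11 + 10 = 34 ≤ 40, expected clicks 16 + 10 + 9 + 17 = 52.
slot 4 + slot 3 + slot 6 + slot 2: cost 7 + 6 + 11 + 10 = 34 ≤ 40, expected clicks 16 + 10 + 10 + 17 = 53.
Best is slot 4, slot 3, slot 1, and slot 2 with total expected clicks 56.

56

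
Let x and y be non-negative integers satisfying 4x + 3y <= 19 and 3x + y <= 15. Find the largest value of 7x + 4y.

32

Relaxing integrality, the LP optimum is 33.25 at (x,y) = (4.75, 0), which is not an integer point.
(x,y)=(4,1): 4·4+3·1=19≤19, 3·4+1·1=13≤15, objective 32.
(x,y)=(3,2): 4·3+3·2=18≤19, 3·3+1·2=11≤15, objective 29.
(x,y)=(4,0): 4·4+3·0=16≤19, 3·4+1·0=12≤15, objective 28.
No feasible integer point exceeds 32.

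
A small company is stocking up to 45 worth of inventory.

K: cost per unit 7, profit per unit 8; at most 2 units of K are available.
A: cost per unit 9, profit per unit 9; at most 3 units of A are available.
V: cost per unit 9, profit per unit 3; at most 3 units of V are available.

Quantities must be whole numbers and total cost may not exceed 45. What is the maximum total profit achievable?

43

1×K, 3×A, and 1×V: cost 43 ≤ 45, profit 1·8 + 3·9 + 1·3 = 38.
2×K and 3×A: cost 41 ≤ 45, profit 2·8 + 3·9 = 43.
Best is 43.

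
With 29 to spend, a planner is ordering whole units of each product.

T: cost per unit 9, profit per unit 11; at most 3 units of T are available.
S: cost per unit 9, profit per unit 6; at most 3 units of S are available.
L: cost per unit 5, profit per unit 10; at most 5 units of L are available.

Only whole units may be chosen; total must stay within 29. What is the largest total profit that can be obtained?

51

5×L: cost 25 ≤ 29, profit 5·10 = 50.
1×T and 4×L: cost 29 ≤ 29, profit 1·11 + 4·10 = 51.
Best is 51.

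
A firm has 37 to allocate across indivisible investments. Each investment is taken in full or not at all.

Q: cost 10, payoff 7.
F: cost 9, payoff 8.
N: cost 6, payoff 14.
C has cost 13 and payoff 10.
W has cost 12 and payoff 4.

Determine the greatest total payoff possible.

33

Take Q, F, N, and W: cost 10 + 9 + 6 + 12 = 37 ≤ 37, payoff 7 + 8 + 14 + 4 = 33.
No other feasible combination does better.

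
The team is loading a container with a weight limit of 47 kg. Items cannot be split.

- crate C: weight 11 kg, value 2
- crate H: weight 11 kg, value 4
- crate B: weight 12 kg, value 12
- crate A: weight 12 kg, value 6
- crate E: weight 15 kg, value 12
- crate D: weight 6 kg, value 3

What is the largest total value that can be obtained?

33

crate H + crate B + crate E + crate D: weight 11 + 12 + 15 + 6 = 44 ≤ 47, value 4 + 12 + 12 + 3 = 31.
crate B + crate A + crate E + crate D: weight 12 + 12 + 15 + 6 = 45 ≤ 47, value 12 + 6 + 12 + 3 = 33.
crate B + crate A + crate E: weight 12 + 12 + 15 = 39 ≤ 47, value 12 + 6 + 12 = 30.
Best is crate B, crate A, crate E, and crate D with total value 33.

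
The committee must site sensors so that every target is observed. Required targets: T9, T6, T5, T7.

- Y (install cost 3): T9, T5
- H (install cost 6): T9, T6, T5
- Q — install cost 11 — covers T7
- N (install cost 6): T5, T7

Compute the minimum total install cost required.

The greedy cost-per-new-target heuristic would pick Y, H, and N for 15, but a cheaper cover exists.
Choose H and N: together they cover T9, T6, T5, T7 — every target.
Total install cost: 6 + 6 = 12.
No cover costs less than 12.

12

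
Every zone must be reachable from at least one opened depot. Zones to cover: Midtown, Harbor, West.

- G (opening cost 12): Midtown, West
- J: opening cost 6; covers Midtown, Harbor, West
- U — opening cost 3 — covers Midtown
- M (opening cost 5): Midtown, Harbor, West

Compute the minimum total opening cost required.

5

This is a weighted set-cover instance.
M alone covers Midtown, Harbor, West — every zone.
Total opening cost: 5.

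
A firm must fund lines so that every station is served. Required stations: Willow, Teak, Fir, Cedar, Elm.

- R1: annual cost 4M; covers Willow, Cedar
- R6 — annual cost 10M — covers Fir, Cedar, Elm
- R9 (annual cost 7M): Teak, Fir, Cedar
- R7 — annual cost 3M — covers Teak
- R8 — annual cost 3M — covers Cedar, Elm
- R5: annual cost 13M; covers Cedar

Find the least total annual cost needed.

14

The greedy cost-per-new-station heuristic would pick R8, R7, R1, and R9 for 17, but a cheaper cover exists.
Choose R1, R9, and R8: together they cover Willow, Teak, Fir, Cedar, Elm — every station.
Total annual cost: 4 + 7 + 3 = 14.
No cover costs less than 14.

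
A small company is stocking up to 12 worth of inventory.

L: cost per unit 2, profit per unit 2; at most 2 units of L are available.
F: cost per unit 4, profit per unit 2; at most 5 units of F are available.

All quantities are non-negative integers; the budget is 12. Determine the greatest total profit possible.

8

Take 2×L and 2×F: cost 12 ≤ 12, profit 2·2 + 2·2 = 8.
L has the best ratio (2/2) and is taken to its limit of 2; remaining capacity is filled optimally with the others.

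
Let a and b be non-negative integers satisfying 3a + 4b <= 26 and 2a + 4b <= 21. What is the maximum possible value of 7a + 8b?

58

Relaxing integrality, the LP optimum is 60.67 at (a,b) = (8.67, 0), which is not an integer point.
(a,b)=(6,2): 3·6+4·2=26≤26, 2·6+4·2=20≤21, objective 58.
(a,b)=(7,1): 3·7+4·1=25≤26, 2·7+4·1=18≤21, objective 57.
(a,b)=(8,0): 3·8+4·0=24≤26, 2·8+4·0=16≤21, objective 56.
Maximum is 58 at (a,b)=(6,2).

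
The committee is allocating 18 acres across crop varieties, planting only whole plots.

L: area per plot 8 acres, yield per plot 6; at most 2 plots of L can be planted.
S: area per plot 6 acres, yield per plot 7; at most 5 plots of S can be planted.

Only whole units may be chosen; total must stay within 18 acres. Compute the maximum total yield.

This is a bounded integer knapsack.
S has the best ratio (7/6); taking only S gives at most 3×7 = 21 (stopped by the area limit).
Optimal: 3×S: area 18 ≤ 18, yield 3·7 = 21.

21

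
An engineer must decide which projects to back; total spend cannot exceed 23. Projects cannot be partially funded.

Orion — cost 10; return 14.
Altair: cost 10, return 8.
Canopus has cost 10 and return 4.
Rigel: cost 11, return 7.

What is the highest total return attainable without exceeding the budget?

Allowing fractional choices, the relaxed optimum would be about 23.9, but projects are indivisible.
Orion + Rigel: cost 10 + 11 = 21 ≤ 23, return 14 + 7 = 21.
Orion + Altair: cost 10 + 10 = 20 ≤ 23, return 14 + 8 = 22.
Best is Orion and Altair with total return 22.

22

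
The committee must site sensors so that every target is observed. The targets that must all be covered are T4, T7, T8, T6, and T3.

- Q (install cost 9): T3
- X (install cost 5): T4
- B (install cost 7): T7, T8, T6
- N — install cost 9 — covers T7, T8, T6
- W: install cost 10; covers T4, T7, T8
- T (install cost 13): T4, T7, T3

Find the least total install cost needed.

Choose B and T: together they cover T4, T7, T8, T6, T3 — every target.
Total install cost: 7 + 13 = 20.

20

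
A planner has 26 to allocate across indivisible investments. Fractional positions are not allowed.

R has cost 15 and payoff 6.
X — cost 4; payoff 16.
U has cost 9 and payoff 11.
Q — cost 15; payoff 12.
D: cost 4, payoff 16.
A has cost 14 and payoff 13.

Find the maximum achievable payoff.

45

Allowing fractional choices, the relaxed optimum would be about 51.4, but investments are indivisible.
X + U + D: cost 4 + 9 + 4 = 17 ≤ 26, payoff 16 + 11 + 16 = 43.
X + Q + D: cost 4 + 15 + 4 = 23 ≤ 26, payoff 16 + 12 + 16 = 44.
X + D + A: cost 4 + 4 + 14 = 22 ≤ 26, payoff 16 + 16 + 13 = 45.
Best is X, D, and A with total payoff 45.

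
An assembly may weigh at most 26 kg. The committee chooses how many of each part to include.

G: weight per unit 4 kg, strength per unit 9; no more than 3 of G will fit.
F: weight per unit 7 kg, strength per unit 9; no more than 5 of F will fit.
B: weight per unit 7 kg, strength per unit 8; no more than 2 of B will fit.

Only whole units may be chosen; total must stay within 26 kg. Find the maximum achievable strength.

45

This is a bounded integer knapsack.
Take 3×G and 2×F: weight 26 ≤ 26, strength 3·9 + 2·9 = 45.
G has the best ratio (9/4) and is taken to its limit of 3; remaining capacity is filled optimally with the others.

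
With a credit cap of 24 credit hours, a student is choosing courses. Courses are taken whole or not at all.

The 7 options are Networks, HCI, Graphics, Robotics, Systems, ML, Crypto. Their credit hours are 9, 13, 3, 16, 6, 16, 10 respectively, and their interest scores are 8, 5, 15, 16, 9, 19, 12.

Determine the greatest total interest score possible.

Allowing fractional choices, the relaxed optimum would be about 41.9, but courses are indivisible.
Networks + Graphics + Crypto: credit hours 9 + 3 + 10 = 22 ≤ 24, interest score 8 + 15 + 12 = 35.
Graphics + ML: credit hours 3 + 16 = 19 ≤ 24, interest score 15 + 19 = 34.
Graphics + Systems + Crypto: credit hours 3 + 6 + 10 = 19 ≤ 24, interest score 15 + 9 + 12 = 36.
Best is Graphics, Systems, and Crypto with total interest score 36.

36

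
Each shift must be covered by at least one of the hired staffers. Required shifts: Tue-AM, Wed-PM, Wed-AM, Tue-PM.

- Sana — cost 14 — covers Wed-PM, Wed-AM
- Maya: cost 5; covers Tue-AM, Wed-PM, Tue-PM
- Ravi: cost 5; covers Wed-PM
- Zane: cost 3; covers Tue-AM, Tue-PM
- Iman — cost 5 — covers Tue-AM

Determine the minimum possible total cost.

The greedy cost-per-new-shift heuristic would pick Zane, Maya, and Sana for 22, but a cheaper cover exists.
Choose Sana and Zane: together they cover Tue-AM, Wed-PM, Wed-AM, Tue-PM — every shift.
Total cost: 14 + 3 = 17.
No cover costs less than 17.

17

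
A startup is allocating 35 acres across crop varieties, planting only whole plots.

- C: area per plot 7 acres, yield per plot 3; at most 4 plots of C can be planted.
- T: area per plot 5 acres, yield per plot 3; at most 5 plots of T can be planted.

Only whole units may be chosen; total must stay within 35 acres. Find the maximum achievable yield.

18

Take 1×C and 5×T: area 32 ≤ 35, yield 1·3 + 5·3 = 18.
T has the best ratio (3/5) and is taken to its limit of 5; remaining capacity is filled optimally with the others.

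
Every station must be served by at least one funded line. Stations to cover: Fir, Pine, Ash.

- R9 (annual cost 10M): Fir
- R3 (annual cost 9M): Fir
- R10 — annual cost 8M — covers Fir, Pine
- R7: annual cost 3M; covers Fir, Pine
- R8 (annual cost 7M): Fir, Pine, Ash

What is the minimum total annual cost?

7

This is an integer covering problem.
The greedy cost-per-new-station heuristic would pick R7 and R8 for 10, but a cheaper cover exists.
R8 alone covers Fir, Pine, Ash — every station.
Total annual cost: 7.
No cover costs less than 7.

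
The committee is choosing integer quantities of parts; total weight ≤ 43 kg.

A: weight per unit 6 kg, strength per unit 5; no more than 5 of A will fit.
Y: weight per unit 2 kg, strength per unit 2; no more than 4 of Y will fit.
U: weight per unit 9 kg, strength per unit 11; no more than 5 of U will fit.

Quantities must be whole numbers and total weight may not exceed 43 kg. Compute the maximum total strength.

50

U has the best ratio (11/9); taking only U gives at most 4×11 = 44 (stopped by the weight limit).
Mixing does better — 3×Y and 4×U: weight 42 ≤ 43, strength 3·2 + 4·11 = 50.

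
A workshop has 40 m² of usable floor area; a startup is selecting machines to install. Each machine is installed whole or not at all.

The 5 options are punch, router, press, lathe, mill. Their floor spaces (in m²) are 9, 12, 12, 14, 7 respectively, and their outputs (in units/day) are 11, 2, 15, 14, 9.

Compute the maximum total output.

40

This is a 0-1 knapsack instance.
press + lathe + mill: floor space 12 + 14 + 7 = 33 ≤ 40, output 15 + 14 + 9 = 38.
punch + press + lathe: floor space 9 + 12 + 14 = 35 ≤ 40, output 11 + 15 + 14 = 40.
punch + router + press + mill: floor space 9 + 12 + 12 + 7 = 40 ≤ 40, output 11 + 2 + 15 + 9 = 37.
Best is punch, press, and lathe with total output 40.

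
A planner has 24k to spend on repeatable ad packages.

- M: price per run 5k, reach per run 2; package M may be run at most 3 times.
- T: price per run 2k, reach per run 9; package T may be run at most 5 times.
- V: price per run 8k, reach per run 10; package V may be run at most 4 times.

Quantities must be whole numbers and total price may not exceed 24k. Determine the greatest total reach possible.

4×T and 2×V: price 24 ≤ 24, reach 4·9 + 2·10 = 56.
1×M, 5×T, and 1×V: price 23 ≤ 24, reach 1·2 + 5·9 + 1·10 = 57.
Best is 57.

57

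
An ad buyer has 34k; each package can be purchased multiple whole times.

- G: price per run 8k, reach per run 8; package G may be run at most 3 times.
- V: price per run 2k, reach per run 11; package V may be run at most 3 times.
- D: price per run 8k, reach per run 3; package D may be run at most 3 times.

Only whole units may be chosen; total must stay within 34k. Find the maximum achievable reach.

2×G, 3×V, and 1×D: price 30 ≤ 34, reach 2·8 + 3·11 + 1·3 = 52.
3×G and 3×V: price 30 ≤ 34, reach 3·8 + 3·11 = 57.
Best is 57.

57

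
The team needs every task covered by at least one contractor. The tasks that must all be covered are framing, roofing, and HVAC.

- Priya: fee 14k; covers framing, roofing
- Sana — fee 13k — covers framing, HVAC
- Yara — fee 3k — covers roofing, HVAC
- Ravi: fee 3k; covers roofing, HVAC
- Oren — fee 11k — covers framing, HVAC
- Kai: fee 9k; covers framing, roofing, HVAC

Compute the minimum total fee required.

9

Kai alone covers framing, roofing, HVAC — every task.
Total fee: 9.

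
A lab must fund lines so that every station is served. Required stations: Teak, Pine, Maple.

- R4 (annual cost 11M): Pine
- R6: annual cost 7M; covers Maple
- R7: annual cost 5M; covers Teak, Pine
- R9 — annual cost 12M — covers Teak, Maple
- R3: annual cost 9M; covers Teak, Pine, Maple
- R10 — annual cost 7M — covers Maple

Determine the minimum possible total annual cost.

This is a weighted set-cover instance.
The greedy cost-per-new-station heuristic would pick R7 and R6 for 12, but a cheaper cover exists.
R3 alone covers Teak, Pine, Maple — every station.
Total annual cost: 9.
No cover costs less than 9.

9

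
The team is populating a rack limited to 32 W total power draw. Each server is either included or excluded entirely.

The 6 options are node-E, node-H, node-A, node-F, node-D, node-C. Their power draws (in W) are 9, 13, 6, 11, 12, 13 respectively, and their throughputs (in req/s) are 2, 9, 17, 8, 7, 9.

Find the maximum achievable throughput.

35

node-A + node-F + node-C: power draw 6 + 11 + 13 = 30 ≤ 32, throughput 17 + 8 + 9 = 34.
node-H + node-A + node-F: power draw 13 + 6 + 11 = 30 ≤ 32, throughput 9 + 17 + 8 = 34.
node-H + node-A + node-C: power draw 13 + 6 + 13 = 32 ≤ 32, throughput 9 + 17 + 9 = 35.
Best is node-H, node-A, and node-C with total throughput 35.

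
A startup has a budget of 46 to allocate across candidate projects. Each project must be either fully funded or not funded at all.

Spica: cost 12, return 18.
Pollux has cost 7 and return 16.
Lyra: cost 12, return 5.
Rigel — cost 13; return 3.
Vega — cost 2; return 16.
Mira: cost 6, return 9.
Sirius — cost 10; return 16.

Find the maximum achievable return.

75

Take Spica, Pollux, Vega, Mira, and Sirius: cost 12 + 7 + 2 + 6 + 10 = 37 ≤ 46, return 18 + 16 + 16 + 9 + 16 = 75.
No other feasible combination does better.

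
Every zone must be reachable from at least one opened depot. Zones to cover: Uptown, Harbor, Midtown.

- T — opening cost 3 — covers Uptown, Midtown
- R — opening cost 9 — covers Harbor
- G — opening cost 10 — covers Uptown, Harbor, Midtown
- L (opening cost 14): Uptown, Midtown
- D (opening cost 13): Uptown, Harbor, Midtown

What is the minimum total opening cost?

This is a weighted set-cover instance.
The greedy cost-per-new-zone heuristic would pick T and R for 12, but a cheaper cover exists.
G alone covers Uptown, Harbor, Midtown — every zone.
Total opening cost: 10.
No cover costs less than 10.

10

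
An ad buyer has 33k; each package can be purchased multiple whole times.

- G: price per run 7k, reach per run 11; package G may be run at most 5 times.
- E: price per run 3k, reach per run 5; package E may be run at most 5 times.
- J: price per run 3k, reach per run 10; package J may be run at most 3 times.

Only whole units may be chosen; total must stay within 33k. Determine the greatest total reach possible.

68

Take 3×G, 1×E, and 3×J: price 33 ≤ 33, reach 3·11 + 1·5 + 3·10 = 68.
J has the best ratio (10/3) and is taken to its limit of 3; remaining capacity is filled optimally with the others.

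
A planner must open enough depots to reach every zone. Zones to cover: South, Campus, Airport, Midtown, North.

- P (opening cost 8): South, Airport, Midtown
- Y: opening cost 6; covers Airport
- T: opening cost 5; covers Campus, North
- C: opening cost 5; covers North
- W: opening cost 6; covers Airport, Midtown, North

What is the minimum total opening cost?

13

The greedy cost-per-new-zone heuristic would pick W, T, and P for 19, but a cheaper cover exists.
Choose P and T: together they cover South, Campus, Airport, Midtown, North — every zone.
Total opening cost: 8 + 5 = 13.
No cover costs less than 13.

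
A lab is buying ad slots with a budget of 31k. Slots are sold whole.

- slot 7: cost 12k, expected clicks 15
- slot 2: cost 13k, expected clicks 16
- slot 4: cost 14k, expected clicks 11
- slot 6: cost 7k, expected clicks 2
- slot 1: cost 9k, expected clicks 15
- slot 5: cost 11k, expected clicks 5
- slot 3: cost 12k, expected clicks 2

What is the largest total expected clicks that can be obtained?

This is a 0-1 knapsack instance.
Take slot 2, slot 6, and slot 1: cost 13 + 7 + 9 = 29 ≤ 31, expected clicks 16 + 2 + 15 = 33.
No other feasible combination does better.

33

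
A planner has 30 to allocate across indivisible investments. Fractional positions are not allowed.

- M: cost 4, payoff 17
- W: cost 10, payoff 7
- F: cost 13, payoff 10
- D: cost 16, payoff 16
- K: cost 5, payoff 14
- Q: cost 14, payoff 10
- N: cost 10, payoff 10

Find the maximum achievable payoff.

M + D + K: cost 4 + 16 + 5 = 25 ≤ 30, payoff 17 + 16 + 14 = 47.
M + D + N: cost 4 + 16 + 10 = 30 ≤ 30, payoff 17 + 16 + 10 = 43.
M + W + K + N: cost 4 + 10 + 5 + 10 = 29 ≤ 30, payoff 17 + 7 + 14 + 10 = 48.
Best is M, W, K, and N with total payoff 48.

48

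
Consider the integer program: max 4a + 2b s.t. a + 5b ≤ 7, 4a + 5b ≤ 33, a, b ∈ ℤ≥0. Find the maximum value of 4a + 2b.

28

(a,b)=(7,0) is feasible, giving 28.
(a,b)=(6,0) is feasible, giving 24.
The best lattice point is (7,0), giving 28.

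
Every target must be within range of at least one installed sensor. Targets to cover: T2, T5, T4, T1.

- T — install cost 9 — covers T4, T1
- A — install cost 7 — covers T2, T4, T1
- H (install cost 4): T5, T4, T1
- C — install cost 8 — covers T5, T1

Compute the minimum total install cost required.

11

Choose A and H: together they cover T2, T5, T4, T1 — every target.
Total install cost: 7 + 4 = 11.
No cover costs less than 11.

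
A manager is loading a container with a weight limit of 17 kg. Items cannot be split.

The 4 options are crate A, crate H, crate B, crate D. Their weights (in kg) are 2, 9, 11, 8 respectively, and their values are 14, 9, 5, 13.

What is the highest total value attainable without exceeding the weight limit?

27

Allowing fractional choices, the relaxed optimum would be about 34.0, but items are indivisible.
crate A + crate H: weight 2 + 9 = 11 ≤ 17, value 14 + 9 = 23.
crate A + crate D: weight 2 + 8 = 10 ≤ 17, value 14 + 13 = 27.
crate H + crate D: weight 9 + 8 = 17 ≤ 17, value 9 + 13 = 22.
Best is crate A and crate D with total value 27.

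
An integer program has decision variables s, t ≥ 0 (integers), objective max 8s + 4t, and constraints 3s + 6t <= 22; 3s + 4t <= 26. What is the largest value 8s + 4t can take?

56

The continuous relaxation peaks at (7.33, 0) with value 58.67; rounding to a feasible lattice point costs some objective.
(s,t)=(7,0): 3·7+6·0=21≤22, 3·7+4·0=21≤26, objective 56.
(s,t)=(6,0): 3·6+6·0=18≤22, 3·6+4·0=18≤26, objective 48.
No feasible integer point exceeds 56.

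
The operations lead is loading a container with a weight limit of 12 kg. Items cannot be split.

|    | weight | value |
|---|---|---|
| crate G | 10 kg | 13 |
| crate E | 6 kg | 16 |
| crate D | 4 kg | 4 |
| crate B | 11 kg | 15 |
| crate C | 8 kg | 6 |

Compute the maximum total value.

20

Allowing fractional choices, the relaxed optimum would be about 24.2, but items are indivisible.
crate B: weight 11 ≤ 12, value 15.
crate E: weight 6 ≤ 12, value 16.
crate E + crate D: weight 6 + 4 = 10 ≤ 12, value 16 + 4 = 20.
Best is crate E and crate D with total value 20.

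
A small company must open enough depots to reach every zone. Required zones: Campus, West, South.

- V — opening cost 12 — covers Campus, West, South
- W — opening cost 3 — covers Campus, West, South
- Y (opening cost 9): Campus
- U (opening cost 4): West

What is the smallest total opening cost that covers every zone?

3

W alone covers Campus, West, South — every zone.
Total opening cost: 3.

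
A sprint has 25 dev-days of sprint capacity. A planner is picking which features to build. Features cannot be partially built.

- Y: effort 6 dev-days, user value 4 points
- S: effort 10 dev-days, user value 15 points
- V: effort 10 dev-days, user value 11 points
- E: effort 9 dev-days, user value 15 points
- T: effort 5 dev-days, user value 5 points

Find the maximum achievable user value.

S + E + T: effort 10 + 9 + 5 = 24 ≤ 25, user value 15 + 15 + 5 = 35.
Y + S + E: effort 6 + 10 + 9 = 25 ≤ 25, user value 4 + 15 + 15 = 34.
Best is S, E, and T with total user value 35.

35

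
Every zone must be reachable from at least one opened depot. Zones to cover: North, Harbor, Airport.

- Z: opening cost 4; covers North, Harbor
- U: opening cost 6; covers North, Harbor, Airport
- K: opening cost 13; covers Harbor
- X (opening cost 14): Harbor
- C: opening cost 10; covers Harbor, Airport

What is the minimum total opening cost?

This is a weighted set-cover instance.
The greedy cost-per-new-zone heuristic would pick Z and U for 10, but a cheaper cover exists.
U alone covers North, Harbor, Airport — every zone.
Total opening cost: 6.
No cover costs less than 6.

6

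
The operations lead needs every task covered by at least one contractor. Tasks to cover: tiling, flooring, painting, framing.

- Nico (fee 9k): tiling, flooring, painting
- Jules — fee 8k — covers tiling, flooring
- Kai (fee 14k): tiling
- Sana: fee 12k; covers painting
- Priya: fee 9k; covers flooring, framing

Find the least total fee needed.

18

Choose Nico and Priya: together they cover tiling, flooring, painting, framing — every task.
Total fee: 9 + 9 = 18.
No cover costs less than 18.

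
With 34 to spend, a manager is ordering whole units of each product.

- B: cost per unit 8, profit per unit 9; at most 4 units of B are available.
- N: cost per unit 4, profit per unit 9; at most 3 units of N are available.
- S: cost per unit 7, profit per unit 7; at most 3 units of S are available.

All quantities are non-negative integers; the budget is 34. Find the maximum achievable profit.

50

This is a bounded integer knapsack.
1×B, 3×N, and 2×S: cost 34 ≤ 34, profit 1·9 + 3·9 + 2·7 = 50.
3×N and 3×S: cost 33 ≤ 34, profit 3·9 + 3·7 = 48.
Best is 50.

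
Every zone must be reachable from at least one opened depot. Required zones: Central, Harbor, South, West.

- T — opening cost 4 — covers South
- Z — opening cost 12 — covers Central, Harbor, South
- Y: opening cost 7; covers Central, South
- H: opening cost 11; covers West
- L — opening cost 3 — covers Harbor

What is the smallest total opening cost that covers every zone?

Choose Y, H, and L: together they cover Central, Harbor, South, West — every zone.
Total opening cost: 7 + 11 + 3 = 21.
No cover costs less than 21.

21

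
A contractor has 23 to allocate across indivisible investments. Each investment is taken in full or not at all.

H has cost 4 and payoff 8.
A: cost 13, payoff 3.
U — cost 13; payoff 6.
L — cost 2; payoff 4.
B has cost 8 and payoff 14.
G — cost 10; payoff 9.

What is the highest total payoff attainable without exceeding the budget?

31

L + B + G: cost 2 + 8 + 10 = 20 ≤ 23, payoff 4 + 14 + 9 = 27.
H + B + G: cost 4 + 8 + 10 = 22 ≤ 23, payoff 8 + 14 + 9 = 31.
H + L + B: cost 4 + 2 + 8 = 14 ≤ 23, payoff 8 + 4 + 14 = 26.
Best is H, B, and G with total payoff 31.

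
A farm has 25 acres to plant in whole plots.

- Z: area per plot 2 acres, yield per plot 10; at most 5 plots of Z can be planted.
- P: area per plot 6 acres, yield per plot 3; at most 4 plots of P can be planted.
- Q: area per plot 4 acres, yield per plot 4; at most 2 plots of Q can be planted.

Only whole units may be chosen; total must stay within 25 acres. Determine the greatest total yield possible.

Take 5×Z, 1×P, and 2×Q: area 24 ≤ 25, yield 5·10 + 1·3 + 2·4 = 61.
Z has the best ratio (10/2) and is taken to its limit of 5; remaining capacity is filled optimally with the others.

61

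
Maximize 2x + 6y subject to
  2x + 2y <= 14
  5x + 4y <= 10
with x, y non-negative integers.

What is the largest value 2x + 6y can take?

The continuous relaxation peaks at (0, 2.5) with value 15.00; rounding to a feasible lattice point costs some objective.
(x,y)=(0,2): 2·0+2·2=4≤14, 5·0+4·2=8≤10, objective 12.
(x,y)=(1,1): 2·1+2·1=4≤14, 5·1+4·1=9≤10, objective 8.
No feasible integer point exceeds 12.

12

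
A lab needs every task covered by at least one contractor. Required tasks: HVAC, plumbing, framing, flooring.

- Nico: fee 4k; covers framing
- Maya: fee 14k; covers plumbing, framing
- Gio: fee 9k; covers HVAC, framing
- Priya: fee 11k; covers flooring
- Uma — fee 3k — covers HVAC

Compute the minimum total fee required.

28

This is a weighted set-cover instance.
The greedy cost-per-new-task heuristic would pick Uma, Nico, Priya, and Maya for 32, but a cheaper cover exists.
Choose Maya, Priya, and Uma: together they cover HVAC, plumbing, framing, flooring — every task.
Total fee: 14 + 11 + 3 = 28.
No cover costs less than 28.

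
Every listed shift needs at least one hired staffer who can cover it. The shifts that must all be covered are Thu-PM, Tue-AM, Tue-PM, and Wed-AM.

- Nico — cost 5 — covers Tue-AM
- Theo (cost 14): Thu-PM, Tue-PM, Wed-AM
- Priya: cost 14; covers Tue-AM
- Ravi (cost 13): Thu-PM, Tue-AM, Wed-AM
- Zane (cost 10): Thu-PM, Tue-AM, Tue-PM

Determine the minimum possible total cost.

Choose Nico and Theo: together they cover Thu-PM, Tue-AM, Tue-PM, Wed-AM — every shift.
Total cost: 5 + 14 = 19.

19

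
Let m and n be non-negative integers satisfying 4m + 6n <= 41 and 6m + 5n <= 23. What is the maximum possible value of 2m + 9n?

36

Relaxing integrality, the LP optimum is 41.40 at (m,n) = (0, 4.6), which is not an integer point.
(m,n)=(0,4): 4·0+6·4=24≤41, 6·0+5·4=20≤23, objective 36.
(m,n)=(1,3): 4·1+6·3=22≤41, 6·1+5·3=21≤23, objective 29.
(m,n)=(0,3): 4·0+6·3=18≤41, 6·0+5·3=15≤23, objective 27.
The best lattice point is (0,4), giving 36.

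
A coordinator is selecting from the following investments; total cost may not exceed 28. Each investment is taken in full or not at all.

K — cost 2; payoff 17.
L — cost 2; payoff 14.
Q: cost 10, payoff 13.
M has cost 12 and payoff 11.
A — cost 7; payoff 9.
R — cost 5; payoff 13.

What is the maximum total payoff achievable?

This is a 0-1 knapsack instance.
Allowing fractional choices, the relaxed optimum would be about 67.8, but investments are indivisible.
K + L + Q + A + R: cost 2 + 2 + 10 + 7 + 5 = 26 ≤ 28, payoff 17 + 14 + 13 + 9 + 13 = 66.
K + L + M + A + R: cost 2 + 2 + 12 + 7 + 5 = 28 ≤ 28, payoff 17 + 14 + 11 + 9 + 13 = 64.
Best is K, L, Q, A, and R with total payoff 66.

66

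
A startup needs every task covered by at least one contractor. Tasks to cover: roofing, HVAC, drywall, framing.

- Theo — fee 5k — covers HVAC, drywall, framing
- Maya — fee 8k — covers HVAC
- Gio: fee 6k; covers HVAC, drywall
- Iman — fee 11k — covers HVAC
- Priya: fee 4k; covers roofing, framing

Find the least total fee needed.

Choose Theo and Priya: together they cover roofing, HVAC, drywall, framing — every task.
Total fee: 5 + 4 = 9.
No cover costs less than 9.

9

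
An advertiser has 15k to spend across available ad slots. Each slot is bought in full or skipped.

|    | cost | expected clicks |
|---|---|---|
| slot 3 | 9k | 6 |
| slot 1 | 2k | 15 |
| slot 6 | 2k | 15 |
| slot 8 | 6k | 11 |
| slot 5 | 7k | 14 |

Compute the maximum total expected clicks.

Allowing fractional choices, the relaxed optimum would be about 51.3, but ad slots are indivisible.
slot 1 + slot 6 + slot 8: cost 2 + 2 + 6 = 10 ≤ 15, expected clicks 15 + 15 + 11 = 41.
slot 1 + slot 6 + slot 5: cost 2 + 2 + 7 = 11 ≤ 15, expected clicks 15 + 15 + 14 = 44.
Best is slot 1, slot 6, and slot 5 with total expected clicks 44.

44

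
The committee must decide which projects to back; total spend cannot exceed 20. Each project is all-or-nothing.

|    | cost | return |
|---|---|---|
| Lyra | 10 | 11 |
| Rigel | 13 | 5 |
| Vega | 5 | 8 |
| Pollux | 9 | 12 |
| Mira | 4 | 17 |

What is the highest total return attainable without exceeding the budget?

37

Allowing fractional choices, the relaxed optimum would be about 39.2, but projects are indivisible.
Lyra + Vega + Mira: cost 10 + 5 + 4 = 19 ≤ 20, return 11 + 8 + 17 = 36.
Pollux + Mira: cost 9 + 4 = 13 ≤ 20, return 12 + 17 = 29.
Vega + Pollux + Mira: cost 5 + 9 + 4 = 18 ≤ 20, return 8 + 12 + 17 = 37.
Best is Vega, Pollux, and Mira with total return 37.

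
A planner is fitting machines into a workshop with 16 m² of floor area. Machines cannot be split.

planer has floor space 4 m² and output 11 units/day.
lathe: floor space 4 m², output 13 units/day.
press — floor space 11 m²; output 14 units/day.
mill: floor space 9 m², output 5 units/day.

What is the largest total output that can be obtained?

This is an integer program with binary decision variables.
Allowing fractional choices, the relaxed optimum would be about 34.2, but machines are indivisible.
planer + press: floor space 4 + 11 = 15 ≤ 16, output 11 + 14 = 25.
lathe + press: floor space 4 + 11 = 15 ≤ 16, output 13 + 14 = 27.
Best is lathe and press with total output 27.

27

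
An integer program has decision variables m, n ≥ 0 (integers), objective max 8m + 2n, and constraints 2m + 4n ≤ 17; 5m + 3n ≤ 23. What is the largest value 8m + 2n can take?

34

The continuous relaxation peaks at (4.6, 0) with value 36.80; rounding to a feasible lattice point costs some objective.
(m,n)=(4,1): 2·4+4·1=12≤17, 5·4+3·1=23≤23, objective 34.
(m,n)=(4,0): 2·4+4·0=8≤17, 5·4+3·0=20≤23, objective 32.
(m,n)=(3,2): 2·3+4·2=14≤17, 5·3+3·2=21≤23, objective 28.
(m,n)=(3,1): 2·3+4·1=10≤17, 5·3+3·1=18≤23, objective 26.
Maximum is 34 at (m,n)=(4,1).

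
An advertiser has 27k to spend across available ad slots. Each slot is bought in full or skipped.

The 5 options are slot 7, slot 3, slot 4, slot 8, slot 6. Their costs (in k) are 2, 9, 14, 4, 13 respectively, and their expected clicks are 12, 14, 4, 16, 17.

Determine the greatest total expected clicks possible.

47

Treat it as a binary knapsack problem.
Allowing fractional choices, the relaxed optimum would be about 57.7, but ad slots are indivisible.
slot 7 + slot 8 + slot 6: cost 2 + 4 + 13 = 19 ≤ 27, expected clicks 12 + 16 + 17 = 45.
slot 3 + slot 8 + slot 6: cost 9 + 4 + 13 = 26 ≤ 27, expected clicks 14 + 16 + 17 = 47.
Best is slot 3, slot 8, and slot 6 with total expected clicks 47.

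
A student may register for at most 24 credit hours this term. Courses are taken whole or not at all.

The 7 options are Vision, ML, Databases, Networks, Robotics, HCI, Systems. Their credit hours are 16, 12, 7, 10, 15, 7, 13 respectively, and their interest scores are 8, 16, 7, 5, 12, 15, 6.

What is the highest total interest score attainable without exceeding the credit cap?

31

This is an integer program with binary decision variables.
Robotics + HCI: credit hours 15 + 7 = 22 ≤ 24, interest score 12 + 15 = 27.
ML + HCI: credit hours 12 + 7 = 19 ≤ 24, interest score 16 + 15 = 31.
Databases + Networks + HCI: credit hours 7 + 10 + 7 = 24 ≤ 24, interest score 7 + 5 + 15 = 27.
Best is ML and HCI with total interest score 31.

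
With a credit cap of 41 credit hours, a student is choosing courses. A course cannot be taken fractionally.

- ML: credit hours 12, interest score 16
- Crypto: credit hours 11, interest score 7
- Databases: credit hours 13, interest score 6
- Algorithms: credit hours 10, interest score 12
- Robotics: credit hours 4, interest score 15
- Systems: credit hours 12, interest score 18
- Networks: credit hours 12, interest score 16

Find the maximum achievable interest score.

Allowing fractional choices, the relaxed optimum would be about 66.2, but courses are indivisible.
ML + Algorithms + Robotics + Systems: credit hours 12 + 10 + 4 + 12 = 38 ≤ 41, interest score 16 + 12 + 15 + 18 = 61.
Algorithms + Robotics + Systems + Networks: credit hours 10 + 4 + 12 + 12 = 38 ≤ 41, interest score 12 + 15 + 18 + 16 = 61.
ML + Robotics + Systems + Networks: credit hours 12 + 4 + 12 + 12 = 40 ≤ 41, interest score 16 + 15 + 18 + 16 = 65.
Best is ML, Robotics, Systems, and Networks with total interest score 65.

65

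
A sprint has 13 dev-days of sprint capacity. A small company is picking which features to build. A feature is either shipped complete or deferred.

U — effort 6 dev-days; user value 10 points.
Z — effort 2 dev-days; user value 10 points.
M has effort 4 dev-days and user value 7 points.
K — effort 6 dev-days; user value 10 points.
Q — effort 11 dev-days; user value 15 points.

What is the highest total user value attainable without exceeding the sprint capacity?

Allowing fractional choices, the relaxed optimum would be about 28.7, but features are indivisible.
U + Z + M: effort 6 + 2 + 4 = 12 ≤ 13, user value 10 + 10 + 7 = 27.
Z + M + K: effort 2 + 4 + 6 = 12 ≤ 13, user value 10 + 7 + 10 = 27.
The maximum user value is 27; one optimal choice is U, Z, and M.

27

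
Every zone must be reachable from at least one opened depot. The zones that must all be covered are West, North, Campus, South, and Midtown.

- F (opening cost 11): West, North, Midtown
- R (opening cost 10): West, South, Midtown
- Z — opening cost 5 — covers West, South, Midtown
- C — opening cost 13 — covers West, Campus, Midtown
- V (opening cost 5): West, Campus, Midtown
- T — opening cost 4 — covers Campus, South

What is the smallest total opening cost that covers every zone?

15

This is an integer covering problem.
The greedy cost-per-new-zone heuristic would pick Z, T, and F for 20, but a cheaper cover exists.
Choose F and T: together they cover West, North, Campus, South, Midtown — every zone.
Total opening cost: 11 + 4 = 15.
No cover costs less than 15.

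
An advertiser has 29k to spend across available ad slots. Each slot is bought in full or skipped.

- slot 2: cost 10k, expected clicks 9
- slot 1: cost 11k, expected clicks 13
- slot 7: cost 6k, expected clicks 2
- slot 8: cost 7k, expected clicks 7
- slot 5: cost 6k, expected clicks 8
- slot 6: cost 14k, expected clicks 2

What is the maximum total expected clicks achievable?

30

Allowing fractional choices, the relaxed optimum would be about 32.5, but ad slots are indivisible.
slot 2 + slot 1 + slot 5: cost 10 + 11 + 6 = 27 ≤ 29, expected clicks 9 + 13 + 8 = 30.
slot 2 + slot 1 + slot 8: cost 10 + 11 + 7 = 28 ≤ 29, expected clicks 9 + 13 + 7 = 29.
Best is slot 2, slot 1, and slot 5 with total expected clicks 30.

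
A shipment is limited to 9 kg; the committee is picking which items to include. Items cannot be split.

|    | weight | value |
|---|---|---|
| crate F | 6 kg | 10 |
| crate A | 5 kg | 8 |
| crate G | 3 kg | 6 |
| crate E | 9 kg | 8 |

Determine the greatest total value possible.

16

This is an integer program with binary decision variables.
crate A + crate G: weight 5 + 3 = 8 ≤ 9, value 8 + 6 = 14.
crate F + crate G: weight 6 + 3 = 9 ≤ 9, value 10 + 6 = 16.
crate F: weight 6 ≤ 9, value 10.
Best is crate F and crate G with total value 16.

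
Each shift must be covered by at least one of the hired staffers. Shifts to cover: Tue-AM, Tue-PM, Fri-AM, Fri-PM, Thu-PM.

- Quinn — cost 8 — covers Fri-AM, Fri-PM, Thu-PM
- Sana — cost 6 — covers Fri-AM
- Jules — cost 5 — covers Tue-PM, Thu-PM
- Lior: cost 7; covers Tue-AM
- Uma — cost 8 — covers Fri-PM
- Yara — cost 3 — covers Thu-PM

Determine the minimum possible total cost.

20

This is an integer covering problem.
Choose Quinn, Jules, and Lior: together they cover Tue-AM, Tue-PM, Fri-AM, Fri-PM, Thu-PM — every shift.
Total cost: 8 + 5 + 7 = 20.
No cover costs less than 20.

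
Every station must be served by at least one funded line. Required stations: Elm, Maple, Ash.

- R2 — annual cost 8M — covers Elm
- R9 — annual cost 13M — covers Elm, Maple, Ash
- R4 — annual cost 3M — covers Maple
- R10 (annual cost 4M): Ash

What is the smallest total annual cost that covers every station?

The greedy cost-per-new-station heuristic would pick R4, R10, and R2 for 15, but a cheaper cover exists.
R9 alone covers Elm, Maple, Ash — every station.
Total annual cost: 13.
No cover costs less than 13.

13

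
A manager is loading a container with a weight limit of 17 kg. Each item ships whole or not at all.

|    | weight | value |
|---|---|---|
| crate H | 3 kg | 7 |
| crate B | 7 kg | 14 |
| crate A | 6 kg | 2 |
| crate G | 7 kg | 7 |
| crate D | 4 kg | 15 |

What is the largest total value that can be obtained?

36

Allowing fractional choices, the relaxed optimum would be about 39.0, but items are indivisible.
crate H + crate B + crate D: weight 3 + 7 + 4 = 14 ≤ 17, value 7 + 14 + 15 = 36.
crate B + crate A + crate D: weight 7 + 6 + 4 = 17 ≤ 17, value 14 + 2 + 15 = 31.
Best is crate H, crate B, and crate D with total value 36.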